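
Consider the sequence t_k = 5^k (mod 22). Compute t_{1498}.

15

Listing terms: t_0 = 1; t_1 = 5; t_2 = 3; t_3 = 15; t_4 = 9; t_5 = 1.
The sequence repeats with period 5.
So t_{1498} = t_{0 + ((1498-0) mod 5)} = t_3 = 15.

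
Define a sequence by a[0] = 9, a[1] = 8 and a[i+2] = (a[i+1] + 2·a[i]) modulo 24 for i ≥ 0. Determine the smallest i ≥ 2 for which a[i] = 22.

4

Computing terms: a[0] = 9,  a[1] = 8,  a[2] = 2,  a[3] = 18,  a[4] = 22,  a[5] = 10,  a[6] = 6,  a[7] = 2,  a[8] = 14,  a[9] = 18,  a[10] = 22.
Since (a[9], a[10]) = (a[3], a[4]) = (18, 22) (two consecutive terms determine the rest), the sequence is eventually periodic: after a pre-period of length 3 it cycles with period 6.
The value 22 first appears (with i ≥ 2) at a[4].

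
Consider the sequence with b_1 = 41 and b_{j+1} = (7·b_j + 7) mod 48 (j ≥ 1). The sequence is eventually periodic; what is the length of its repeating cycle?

Computing terms: b_1 = 41; b_2 = 6; b_3 = 1; b_4 = 14; b_5 = 9; b_6 = 22; b_7 = 17; b_8 = 30; b_9 = 25; b_{10} = 38; b_{11} = 33; b_{12} = 46; b_{13} = 41.
Since b_{13} = b_1 = 41, the sequence is periodic with period 12.

12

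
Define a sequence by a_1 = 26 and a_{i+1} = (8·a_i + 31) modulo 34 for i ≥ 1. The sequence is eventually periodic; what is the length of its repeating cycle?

a_1 = 26, a_2 = 1, a_3 = 5, a_4 = 3, a_5 = 21, a_6 = 29, a_7 = 25, a_8 = 27, a_9 = 9, a_{10} = 1.
Since a_{10} = a_2 = 1, the sequence is eventually periodic: after a pre-period of length 1 it cycles with period 8.

8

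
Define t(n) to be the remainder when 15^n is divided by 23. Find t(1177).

22

We have t(1) = 15,  t(2) = 18,  t(3) = 17,  t(4) = 2,  t(5) = 7,  t(6) = 13,  t(7) = 11,  t(8) = 4,  t(9) = 14,  t(10) = 3,  t(11) = 22,  t(12) = 8,  t(13) = 5,  t(14) = 6,  t(15) = 21,  t(16) = 16,  t(17) = 10,  t(18) = 12,  t(19) = 19,  t(20) = 9,  t(21) = 20,  t(22) = 1,  t(23) = 15.
The sequence repeats with period 22.
So t(1177) = t(1 + ((1177-1) mod 22)) = t(11) = 22.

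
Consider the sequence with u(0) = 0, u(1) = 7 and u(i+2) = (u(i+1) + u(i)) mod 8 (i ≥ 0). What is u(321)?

6

We have u(0) = 0, u(1) = 7, u(2) = 7, u(3) = 6, u(4) = 5, u(5) = 3, u(6) = 0, u(7) = 3, u(8) = 3, u(9) = 6, u(10) = 1, u(11) = 7, u(12) = 0, u(13) = 7.
The sequence repeats with period 12.
So u(321) = u(0 + ((321-0) mod 12)) = u(9) = 6.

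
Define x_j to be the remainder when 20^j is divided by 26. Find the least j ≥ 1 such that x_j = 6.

7

Computing terms: x_0 = 1; x_1 = 20; x_2 = 10; x_3 = 18; x_4 = 22; x_5 = 24; x_6 = 12; x_7 = 6; x_8 = 16; x_9 = 8; x_{10} = 4; x_{11} = 2; x_{12} = 14; x_{13} = 20.
Since x_{13} = x_1 = 20, the sequence is eventually periodic: after a pre-period of length 1 it cycles with period 12.
The value 6 first appears (with j ≥ 1) at x_7.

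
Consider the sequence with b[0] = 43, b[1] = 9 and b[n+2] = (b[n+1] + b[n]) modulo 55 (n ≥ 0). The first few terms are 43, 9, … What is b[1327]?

21

Computing terms: b[0] = 43; b[1] = 9; b[2] = 52; b[3] = 6; b[4] = 3; b[5] = 9; b[6] = 12; b[7] = 21; b[8] = 33; b[9] = 54; b[10] = 32; b[11] = 31; b[12] = 8; b[13] = 39; b[14] = 47; b[15] = 31; b[16] = 23; b[17] = 54; b[18] = 22; b[19] = 21; b[20] = 43; b[21] = 9.
The sequence repeats with period 20.
So b[1327] = b[0 + ((1327-0) mod 20)] = b[7] = 21.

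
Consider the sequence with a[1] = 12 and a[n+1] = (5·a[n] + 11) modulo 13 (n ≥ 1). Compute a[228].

8

We have a[1] = 12, a[2] = 6, a[3] = 2, a[4] = 8, a[5] = 12.
Since a[5] = a[1] = 12, the sequence is periodic with period 4.
(228 - 1) mod 4 = 3, so a[228] = a[4] = 8.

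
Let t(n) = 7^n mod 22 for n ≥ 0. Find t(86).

We have t(0) = 1; t(1) = 7; t(2) = 5; t(3) = 13; t(4) = 3; t(5) = 21; t(6) = 15; t(7) = 17; t(8) = 9; t(9) = 19; t(10) = 1.
The sequence repeats with period 10.
(86 - 0) mod 10 = 6, so t(86) = t(6) = 15.

15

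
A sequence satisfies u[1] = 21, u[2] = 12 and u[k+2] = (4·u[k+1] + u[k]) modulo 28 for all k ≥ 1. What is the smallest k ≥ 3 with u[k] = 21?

Listing terms: u[1] = 21, u[2] = 12, u[3] = 13, u[4] = 8, u[5] = 17, u[6] = 20, u[7] = 13, u[8] = 16, u[9] = 21, u[10] = 16, u[11] = 1, u[12] = 20, u[13] = 25, u[14] = 8, u[15] = 1, u[16] = 12, u[17] = 21, u[18] = 12.
The sequence repeats with period 16.
The value 21 first appears (with k ≥ 3) at u[9].

9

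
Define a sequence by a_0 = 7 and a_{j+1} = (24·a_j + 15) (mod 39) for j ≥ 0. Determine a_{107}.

Computing terms: a_0 = 7; a_1 = 27; a_2 = 0; a_3 = 15; a_4 = 24; a_5 = 6; a_6 = 3; a_7 = 9; a_8 = 36; a_9 = 21; a_{10} = 12; a_{11} = 30; a_{12} = 33; a_{13} = 27.
Since a_{13} = a_1 = 27, the sequence is eventually periodic: after a pre-period of length 1 it cycles with period 12.
For j ≥ 1, a_j depends only on (j - 1) mod 12. (107 - 1) mod 12 = 10, so a_{107} = a_{11} = 30.

30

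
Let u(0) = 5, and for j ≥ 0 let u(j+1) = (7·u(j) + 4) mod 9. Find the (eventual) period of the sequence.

u(0) = 5; u(1) = 3; u(2) = 7; u(3) = 8; u(4) = 6; u(5) = 1; u(6) = 2; u(7) = 0; u(8) = 4; u(9) = 5.
Since u(9) = u(0) = 5, the sequence is periodic with period 9.

9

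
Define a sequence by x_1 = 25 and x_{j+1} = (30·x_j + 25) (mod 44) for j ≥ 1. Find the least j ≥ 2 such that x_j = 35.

7

x_1 = 25,  x_2 = 27,  x_3 = 43,  x_4 = 39,  x_5 = 7,  x_6 = 15,  x_7 = 35,  x_8 = 19,  x_9 = 23,  x_{10} = 11,  x_{11} = 3,  x_{12} = 27.
Since x_{12} = x_2 = 27, the sequence is eventually periodic: after a pre-period of length 1 it cycles with period 10.
The value 35 first appears (with j ≥ 2) at x_7.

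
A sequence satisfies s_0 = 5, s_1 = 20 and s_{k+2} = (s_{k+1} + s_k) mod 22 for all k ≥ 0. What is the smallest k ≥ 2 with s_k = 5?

s_0 = 5,  s_1 = 20,  s_2 = 3,  s_3 = 1,  s_4 = 4,  s_5 = 5,  s_6 = 9,  s_7 = 14,  s_8 = 1,  s_9 = 15,  s_{10} = 16,  s_{11} = 9,  s_{12} = 3,  s_{13} = 12,  s_{14} = 15,  s_{15} = 5,  s_{16} = 20.
The sequence repeats with period 15.
The value 5 first appears (with k ≥ 2) at s_5.

5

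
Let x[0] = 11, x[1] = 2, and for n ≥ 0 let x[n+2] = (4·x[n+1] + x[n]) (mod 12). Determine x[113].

2

Computing terms: x[0] = 11; x[1] = 2; x[2] = 7; x[3] = 6; x[4] = 7; x[5] = 10; x[6] = 11; x[7] = 6; x[8] = 11; x[9] = 2.
Since (x[8], x[9]) = (x[0], x[1]) = (11, 2) (two consecutive terms determine the rest), the sequence is periodic with period 8.
So x[113] = x[0 + ((113-0) mod 8)] = x[1] = 2.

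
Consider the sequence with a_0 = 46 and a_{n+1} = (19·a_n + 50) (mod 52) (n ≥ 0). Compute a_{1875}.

48

Computing terms: a_0 = 46, a_1 = 40, a_2 = 30, a_3 = 48, a_4 = 26, a_5 = 24, a_6 = 38, a_7 = 44, a_8 = 2, a_9 = 36, a_{10} = 6, a_{11} = 8, a_{12} = 46.
The sequence repeats with period 12.
So a_{1875} = a_{0 + ((1875-0) mod 12)} = a_3 = 48.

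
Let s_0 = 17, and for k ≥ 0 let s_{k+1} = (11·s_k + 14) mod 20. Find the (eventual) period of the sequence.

s_0 = 17, s_1 = 1, s_2 = 5, s_3 = 9, s_4 = 13, s_5 = 17.
Since s_5 = s_0 = 17, the sequence is periodic with period 5.

5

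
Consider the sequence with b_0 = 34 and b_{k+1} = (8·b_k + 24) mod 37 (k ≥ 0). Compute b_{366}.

12

b_0 = 34,  b_1 = 0,  b_2 = 24,  b_3 = 31,  b_4 = 13,  b_5 = 17,  b_6 = 12,  b_7 = 9,  b_8 = 22,  b_9 = 15,  b_{10} = 33,  b_{11} = 29,  b_{12} = 34.
Since b_{12} = b_0 = 34, the sequence is periodic with period 12.
(366 - 0) mod 12 = 6, so b_{366} = b_6 = 12.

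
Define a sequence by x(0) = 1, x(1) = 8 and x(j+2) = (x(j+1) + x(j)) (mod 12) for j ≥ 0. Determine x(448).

10

x(0) = 1,  x(1) = 8,  x(2) = 9,  x(3) = 5,  x(4) = 2,  x(5) = 7,  x(6) = 9,  x(7) = 4,  x(8) = 1,  x(9) = 5,  x(10) = 6,  x(11) = 11,  x(12) = 5,  x(13) = 4,  x(14) = 9,  x(15) = 1,  x(16) = 10,  x(17) = 11,  x(18) = 9,  x(19) = 8,  x(20) = 5,  x(21) = 1,  x(22) = 6,  x(23) = 7,  x(24) = 1,  x(25) = 8.
Since (x(24), x(25)) = (x(0), x(1)) = (1, 8) (two consecutive terms determine the rest), the sequence is periodic with period 24.
So x(448) = x(0 + ((448-0) mod 24)) = x(16) = 10.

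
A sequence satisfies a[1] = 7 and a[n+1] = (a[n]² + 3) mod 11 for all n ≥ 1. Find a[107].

8

a[1] = 7; a[2] = 8; a[3] = 1; a[4] = 4; a[5] = 8.
Since a[5] = a[2] = 8, the sequence is eventually periodic: after a pre-period of length 1 it cycles with period 3.
For n ≥ 2, a[n] depends only on (n - 2) mod 3. (107 - 2) mod 3 = 0, so a[107] = a[2] = 8.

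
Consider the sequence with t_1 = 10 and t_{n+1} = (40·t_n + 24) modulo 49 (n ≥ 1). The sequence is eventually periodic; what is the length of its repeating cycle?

Listing terms: t_1 = 10,  t_2 = 32,  t_3 = 30,  t_4 = 48,  t_5 = 33,  t_6 = 21,  t_7 = 31,  t_8 = 39,  t_9 = 16,  t_{10} = 27,  t_{11} = 26,  t_{12} = 35,  t_{13} = 3,  t_{14} = 46,  t_{15} = 2,  t_{16} = 6,  t_{17} = 19,  t_{18} = 0,  t_{19} = 24,  t_{20} = 4,  t_{21} = 37,  t_{22} = 34,  t_{23} = 12,  t_{24} = 14,  t_{25} = 45,  t_{26} = 11,  t_{27} = 23,  t_{28} = 13,  t_{29} = 5,  t_{30} = 28,  t_{31} = 17,  t_{32} = 18,  t_{33} = 9,  t_{34} = 41,  t_{35} = 47,  t_{36} = 42,  t_{37} = 38,  t_{38} = 25,  t_{39} = 44,  t_{40} = 20,  t_{41} = 40,  t_{42} = 7,  t_{43} = 10.
The sequence repeats with period 42.

42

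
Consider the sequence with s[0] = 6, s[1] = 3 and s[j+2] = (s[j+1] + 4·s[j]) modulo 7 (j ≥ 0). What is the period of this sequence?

s[0] = 6,  s[1] = 3,  s[2] = 6,  s[3] = 4,  s[4] = 0,  s[5] = 2,  s[6] = 2,  s[7] = 3,  s[8] = 4,  s[9] = 2,  s[10] = 4,  s[11] = 5,  s[12] = 0,  s[13] = 6,  s[14] = 6,  s[15] = 2,  s[16] = 5,  s[17] = 6,  s[18] = 5,  s[19] = 1,  s[20] = 0,  s[21] = 4,  s[22] = 4,  s[23] = 6,  s[24] = 1,  s[25] = 4,  s[26] = 1,  s[27] = 3,  s[28] = 0,  s[29] = 5,  s[30] = 5,  s[31] = 4,  s[32] = 3,  s[33] = 5,  s[34] = 3,  s[35] = 2,  s[36] = 0,  s[37] = 1,  s[38] = 1,  s[39] = 5,  s[40] = 2,  s[41] = 1,  s[42] = 2,  s[43] = 6,  s[44] = 0,  s[45] = 3,  s[46] = 3,  s[47] = 1,  s[48] = 6,  s[49] = 3.
The sequence repeats with period 48.

48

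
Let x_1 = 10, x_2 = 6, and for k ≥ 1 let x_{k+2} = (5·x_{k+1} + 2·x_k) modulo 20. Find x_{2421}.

x_1 = 10,  x_2 = 6,  x_3 = 10,  x_4 = 2,  x_5 = 10,  x_6 = 14,  x_7 = 10,  x_8 = 18,  x_9 = 10,  x_{10} = 6.
Since (x_9, x_{10}) = (x_1, x_2) = (10, 6) (two consecutive terms determine the rest), the sequence is periodic with period 8.
So x_{2421} = x_{1 + ((2421-1) mod 8)} = x_5 = 10.

10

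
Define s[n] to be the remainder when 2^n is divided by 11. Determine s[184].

Listing terms: s[0] = 1,  s[1] = 2,  s[2] = 4,  s[3] = 8,  s[4] = 5,  s[5] = 10,  s[6] = 9,  s[7] = 7,  s[8] = 3,  s[9] = 6,  s[10] = 1.
Since s[10] = s[0] = 1, the sequence is periodic with period 10.
(184 - 0) mod 10 = 4, so s[184] = s[4] = 5.

5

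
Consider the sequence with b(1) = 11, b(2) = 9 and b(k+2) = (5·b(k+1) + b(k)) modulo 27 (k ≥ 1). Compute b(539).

2

We have b(1) = 11,  b(2) = 9,  b(3) = 2,  b(4) = 19,  b(5) = 16,  b(6) = 18,  b(7) = 25,  b(8) = 8,  b(9) = 11,  b(10) = 9.
Since (b(9), b(10)) = (b(1), b(2)) = (11, 9) (two consecutive terms determine the rest), the sequence is periodic with period 8.
(539 - 1) mod 8 = 2, so b(539) = b(3) = 2.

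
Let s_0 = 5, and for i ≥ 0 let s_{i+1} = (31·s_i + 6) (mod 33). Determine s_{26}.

29

Listing terms: s_0 = 5,  s_1 = 29,  s_2 = 14,  s_3 = 11,  s_4 = 17,  s_5 = 5.
The sequence repeats with period 5.
(26 - 0) mod 5 = 1, so s_{26} = s_1 = 29.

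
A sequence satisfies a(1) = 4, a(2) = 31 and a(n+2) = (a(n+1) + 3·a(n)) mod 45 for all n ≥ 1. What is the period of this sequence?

24

We have a(1) = 4, a(2) = 31, a(3) = 43, a(4) = 1, a(5) = 40, a(6) = 43, a(7) = 28, a(8) = 22, a(9) = 16, a(10) = 37, a(11) = 40, a(12) = 16, a(13) = 1, a(14) = 4, a(15) = 7, a(16) = 19, a(17) = 40, a(18) = 7, a(19) = 37, a(20) = 13, a(21) = 34, a(22) = 28, a(23) = 40, a(24) = 34, a(25) = 19, a(26) = 31, a(27) = 43.
Since (a(26), a(27)) = (a(2), a(3)) = (31, 43) (two consecutive terms determine the rest), the sequence is eventually periodic: after a pre-period of length 1 it cycles with period 24.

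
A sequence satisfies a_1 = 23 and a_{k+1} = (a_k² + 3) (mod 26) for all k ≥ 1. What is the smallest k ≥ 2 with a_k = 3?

Computing terms: a_1 = 23,  a_2 = 12,  a_3 = 17,  a_4 = 6,  a_5 = 13,  a_6 = 16,  a_7 = 25,  a_8 = 4,  a_9 = 19,  a_{10} = 0,  a_{11} = 3,  a_{12} = 12.
Since a_{12} = a_2 = 12, the sequence is eventually periodic: after a pre-period of length 1 it cycles with period 10.
The value 3 first appears (with k ≥ 2) at a_{11}.

11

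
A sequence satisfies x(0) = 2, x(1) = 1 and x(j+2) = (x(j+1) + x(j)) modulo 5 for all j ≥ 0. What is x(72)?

2

Listing terms: x(0) = 2, x(1) = 1, x(2) = 3, x(3) = 4, x(4) = 2, x(5) = 1.
Since (x(4), x(5)) = (x(0), x(1)) = (2, 1) (two consecutive terms determine the rest), the sequence is periodic with period 4.
So x(72) = x(0 + ((72-0) mod 4)) = x(0) = 2.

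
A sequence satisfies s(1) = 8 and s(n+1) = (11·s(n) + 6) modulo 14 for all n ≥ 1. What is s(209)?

We have s(1) = 8, s(2) = 10, s(3) = 4, s(4) = 8.
The sequence repeats with period 3.
(209 - 1) mod 3 = 1, so s(209) = s(2) = 10.

10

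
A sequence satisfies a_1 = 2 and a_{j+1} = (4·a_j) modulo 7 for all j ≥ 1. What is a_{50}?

a_1 = 2, a_2 = 1, a_3 = 4, a_4 = 2.
The sequence repeats with period 3.
(50 - 1) mod 3 = 1, so a_{50} = a_2 = 1.

1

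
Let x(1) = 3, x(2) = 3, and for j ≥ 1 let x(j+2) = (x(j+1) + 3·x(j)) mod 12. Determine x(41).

9

Computing terms: x(1) = 3, x(2) = 3, x(3) = 0, x(4) = 9, x(5) = 9, x(6) = 0, x(7) = 3, x(8) = 3.
The sequence repeats with period 6.
(41 - 1) mod 6 = 4, so x(41) = x(5) = 9.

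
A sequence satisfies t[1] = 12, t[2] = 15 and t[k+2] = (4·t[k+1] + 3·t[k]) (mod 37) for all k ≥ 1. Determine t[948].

Computing terms: t[1] = 12,  t[2] = 15,  t[3] = 22,  t[4] = 22,  t[5] = 6,  t[6] = 16,  t[7] = 8,  t[8] = 6,  t[9] = 11,  t[10] = 25,  t[11] = 22,  t[12] = 15,  t[13] = 15,  t[14] = 31,  t[15] = 21,  t[16] = 29,  t[17] = 31,  t[18] = 26,  t[19] = 12,  t[20] = 15.
Since (t[19], t[20]) = (t[1], t[2]) = (12, 15) (two consecutive terms determine the rest), the sequence is periodic with period 18.
(948 - 1) mod 18 = 11, so t[948] = t[12] = 15.

15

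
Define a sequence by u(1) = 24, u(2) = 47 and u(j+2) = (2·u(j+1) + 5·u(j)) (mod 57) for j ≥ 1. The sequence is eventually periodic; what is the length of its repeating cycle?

18

Computing terms: u(1) = 24,  u(2) = 47,  u(3) = 43,  u(4) = 36,  u(5) = 2,  u(6) = 13,  u(7) = 36,  u(8) = 23,  u(9) = 55,  u(10) = 54,  u(11) = 41,  u(12) = 10,  u(13) = 54,  u(14) = 44,  u(15) = 16,  u(16) = 24,  u(17) = 14,  u(18) = 34,  u(19) = 24,  u(20) = 47.
Since (u(19), u(20)) = (u(1), u(2)) = (24, 47) (two consecutive terms determine the rest), the sequence is periodic with period 18.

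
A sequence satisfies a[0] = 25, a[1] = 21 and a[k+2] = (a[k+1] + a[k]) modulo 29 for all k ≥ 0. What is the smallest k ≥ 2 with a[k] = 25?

Listing terms: a[0] = 25,  a[1] = 21,  a[2] = 17,  a[3] = 9,  a[4] = 26,  a[5] = 6,  a[6] = 3,  a[7] = 9,  a[8] = 12,  a[9] = 21,  a[10] = 4,  a[11] = 25,  a[12] = 0,  a[13] = 25,  a[14] = 25,  a[15] = 21.
The sequence repeats with period 14.
The value 25 first appears (with k ≥ 2) at a[11].

11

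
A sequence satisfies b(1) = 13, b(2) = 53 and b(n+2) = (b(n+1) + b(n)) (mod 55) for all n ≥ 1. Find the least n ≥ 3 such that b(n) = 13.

Computing terms: b(1) = 13; b(2) = 53; b(3) = 11; b(4) = 9; b(5) = 20; b(6) = 29; b(7) = 49; b(8) = 23; b(9) = 17; b(10) = 40; b(11) = 2; b(12) = 42; b(13) = 44; b(14) = 31; b(15) = 20; b(16) = 51; b(17) = 16; b(18) = 12; b(19) = 28; b(20) = 40; b(21) = 13; b(22) = 53.
Since (b(21), b(22)) = (b(1), b(2)) = (13, 53) (two consecutive terms determine the rest), the sequence is periodic with period 20.
The value 13 next appears (with n ≥ 3) at b(21).

21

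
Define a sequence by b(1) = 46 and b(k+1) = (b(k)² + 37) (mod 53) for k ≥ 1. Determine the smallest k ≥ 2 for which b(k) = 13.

We have b(1) = 46; b(2) = 33; b(3) = 13; b(4) = 47; b(5) = 20; b(6) = 13.
Since b(6) = b(3) = 13, the sequence is eventually periodic: after a pre-period of length 2 it cycles with period 3.
The value 13 first appears (with k ≥ 2) at b(3).

3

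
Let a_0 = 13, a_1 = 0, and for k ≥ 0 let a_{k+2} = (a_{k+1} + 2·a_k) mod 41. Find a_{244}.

37

Computing terms: a_0 = 13,  a_1 = 0,  a_2 = 26,  a_3 = 26,  a_4 = 37,  a_5 = 7,  a_6 = 40,  a_7 = 13,  a_8 = 11,  a_9 = 37,  a_{10} = 18,  a_{11} = 10,  a_{12} = 5,  a_{13} = 25,  a_{14} = 35,  a_{15} = 3,  a_{16} = 32,  a_{17} = 38,  a_{18} = 20,  a_{19} = 14,  a_{20} = 13,  a_{21} = 0.
Since (a_{20}, a_{21}) = (a_0, a_1) = (13, 0) (two consecutive terms determine the rest), the sequence is periodic with period 20.
So a_{244} = a_{0 + ((244-0) mod 20)} = a_4 = 37.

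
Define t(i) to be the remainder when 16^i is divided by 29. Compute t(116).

25

We have t(1) = 16,  t(2) = 24,  t(3) = 7,  t(4) = 25,  t(5) = 23,  t(6) = 20,  t(7) = 1,  t(8) = 16.
The sequence repeats with period 7.
(116 - 1) mod 7 = 3, so t(116) = t(4) = 25.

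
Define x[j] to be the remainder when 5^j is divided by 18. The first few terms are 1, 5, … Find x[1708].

13

Listing terms: x[0] = 1,  x[1] = 5,  x[2] = 7,  x[3] = 17,  x[4] = 13,  x[5] = 11,  x[6] = 1.
The sequence repeats with period 6.
(1708 - 0) mod 6 = 4, so x[1708] = x[4] = 13.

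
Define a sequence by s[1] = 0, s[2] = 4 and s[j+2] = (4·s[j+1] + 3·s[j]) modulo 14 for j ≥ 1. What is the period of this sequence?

21

s[1] = 0; s[2] = 4; s[3] = 2; s[4] = 6; s[5] = 2; s[6] = 12; s[7] = 12; s[8] = 0; s[9] = 8; s[10] = 4; s[11] = 12; s[12] = 4; s[13] = 10; s[14] = 10; s[15] = 0; s[16] = 2; s[17] = 8; s[18] = 10; s[19] = 8; s[20] = 6; s[21] = 6; s[22] = 0; s[23] = 4.
The sequence repeats with period 21.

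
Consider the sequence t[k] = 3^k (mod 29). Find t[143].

27

Computing terms: t[1] = 3, t[2] = 9, t[3] = 27, t[4] = 23, t[5] = 11, t[6] = 4, t[7] = 12, t[8] = 7, t[9] = 21, t[10] = 5, t[11] = 15, t[12] = 16, t[13] = 19, t[14] = 28, t[15] = 26, t[16] = 20, t[17] = 2, t[18] = 6, t[19] = 18, t[20] = 25, t[21] = 17, t[22] = 22, t[23] = 8, t[24] = 24, t[25] = 14, t[26] = 13, t[27] = 10, t[28] = 1, t[29] = 3.
Since t[29] = t[1] = 3, the sequence is periodic with period 28.
(143 - 1) mod 28 = 2, so t[143] = t[3] = 27.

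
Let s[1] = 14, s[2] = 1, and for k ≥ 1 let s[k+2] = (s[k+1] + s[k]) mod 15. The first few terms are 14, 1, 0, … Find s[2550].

8

Computing terms: s[1] = 14, s[2] = 1, s[3] = 0, s[4] = 1, s[5] = 1, s[6] = 2, s[7] = 3, s[8] = 5, s[9] = 8, s[10] = 13, s[11] = 6, s[12] = 4, s[13] = 10, s[14] = 14, s[15] = 9, s[16] = 8, s[17] = 2, s[18] = 10, s[19] = 12, s[20] = 7, s[21] = 4, s[22] = 11, s[23] = 0, s[24] = 11, s[25] = 11, s[26] = 7, s[27] = 3, s[28] = 10, s[29] = 13, s[30] = 8, s[31] = 6, s[32] = 14, s[33] = 5, s[34] = 4, s[35] = 9, s[36] = 13, s[37] = 7, s[38] = 5, s[39] = 12, s[40] = 2, s[41] = 14, s[42] = 1.
Since (s[41], s[42]) = (s[1], s[2]) = (14, 1) (two consecutive terms determine the rest), the sequence is periodic with period 40.
So s[2550] = s[1 + ((2550-1) mod 40)] = s[30] = 8.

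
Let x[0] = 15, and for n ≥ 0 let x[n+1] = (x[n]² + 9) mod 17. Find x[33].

We have x[0] = 15; x[1] = 13; x[2] = 8; x[3] = 5; x[4] = 0; x[5] = 9; x[6] = 5.
Since x[6] = x[3] = 5, the sequence is eventually periodic: after a pre-period of length 3 it cycles with period 3.
For n ≥ 3, x[n] depends only on (n - 3) mod 3. (33 - 3) mod 3 = 0, so x[33] = x[3] = 5.

5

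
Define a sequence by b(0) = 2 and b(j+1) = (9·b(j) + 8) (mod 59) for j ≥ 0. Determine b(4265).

b(0) = 2, b(1) = 26, b(2) = 6, b(3) = 3, b(4) = 35, b(5) = 28, b(6) = 24, b(7) = 47, b(8) = 18, b(9) = 52, b(10) = 4, b(11) = 44, b(12) = 50, b(13) = 45, b(14) = 0, b(15) = 8, b(16) = 21, b(17) = 20, b(18) = 11, b(19) = 48, b(20) = 27, b(21) = 15, b(22) = 25, b(23) = 56, b(24) = 40, b(25) = 14, b(26) = 16, b(27) = 34, b(28) = 19, b(29) = 2.
Since b(29) = b(0) = 2, the sequence is periodic with period 29.
(4265 - 0) mod 29 = 2, so b(4265) = b(2) = 6.

6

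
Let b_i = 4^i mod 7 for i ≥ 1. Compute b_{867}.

1

b_1 = 4; b_2 = 2; b_3 = 1; b_4 = 4.
The sequence repeats with period 3.
(867 - 1) mod 3 = 2, so b_{867} = b_3 = 1.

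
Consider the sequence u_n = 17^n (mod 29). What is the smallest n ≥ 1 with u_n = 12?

Computing terms: u_0 = 1, u_1 = 17, u_2 = 28, u_3 = 12, u_4 = 1.
Since u_4 = u_0 = 1, the sequence is periodic with period 4.
The value 12 first appears (with n ≥ 1) at u_3.

3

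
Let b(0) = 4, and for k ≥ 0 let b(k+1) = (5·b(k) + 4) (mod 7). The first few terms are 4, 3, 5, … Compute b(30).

4

b(0) = 4,  b(1) = 3,  b(2) = 5,  b(3) = 1,  b(4) = 2,  b(5) = 0,  b(6) = 4.
The sequence repeats with period 6.
So b(30) = b(0 + ((30-0) mod 6)) = b(0) = 4.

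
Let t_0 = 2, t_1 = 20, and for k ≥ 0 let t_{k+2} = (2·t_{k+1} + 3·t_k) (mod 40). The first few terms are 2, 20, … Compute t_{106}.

Computing terms: t_0 = 2, t_1 = 20, t_2 = 6, t_3 = 32, t_4 = 2, t_5 = 20.
The sequence repeats with period 4.
So t_{106} = t_{0 + ((106-0) mod 4)} = t_2 = 6.

6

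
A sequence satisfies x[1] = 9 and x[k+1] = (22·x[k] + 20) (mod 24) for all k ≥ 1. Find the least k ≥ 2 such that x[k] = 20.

We have x[1] = 9,  x[2] = 2,  x[3] = 16,  x[4] = 12,  x[5] = 20,  x[6] = 4,  x[7] = 12.
Since x[7] = x[4] = 12, the sequence is eventually periodic: after a pre-period of length 3 it cycles with period 3.
The value 20 first appears (with k ≥ 2) at x[5].

5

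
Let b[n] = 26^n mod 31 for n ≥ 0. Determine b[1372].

b[0] = 1, b[1] = 26, b[2] = 25, b[3] = 30, b[4] = 5, b[5] = 6, b[6] = 1.
The sequence repeats with period 6.
(1372 - 0) mod 6 = 4, so b[1372] = b[4] = 5.

5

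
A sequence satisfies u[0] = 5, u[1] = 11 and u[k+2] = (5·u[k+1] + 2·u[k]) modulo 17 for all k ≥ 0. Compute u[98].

14

We have u[0] = 5; u[1] = 11; u[2] = 14; u[3] = 7; u[4] = 12; u[5] = 6; u[6] = 3; u[7] = 10; u[8] = 5; u[9] = 11.
The sequence repeats with period 8.
So u[98] = u[0 + ((98-0) mod 8)] = u[2] = 14.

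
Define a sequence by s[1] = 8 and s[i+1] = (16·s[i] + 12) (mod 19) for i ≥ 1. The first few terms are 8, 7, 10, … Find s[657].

Listing terms: s[1] = 8,  s[2] = 7,  s[3] = 10,  s[4] = 1,  s[5] = 9,  s[6] = 4,  s[7] = 0,  s[8] = 12,  s[9] = 14,  s[10] = 8.
The sequence repeats with period 9.
So s[657] = s[1 + ((657-1) mod 9)] = s[9] = 14.

14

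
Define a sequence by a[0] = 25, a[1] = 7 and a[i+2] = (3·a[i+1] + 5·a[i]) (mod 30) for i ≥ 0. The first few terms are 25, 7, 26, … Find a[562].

11

a[0] = 25, a[1] = 7, a[2] = 26, a[3] = 23, a[4] = 19, a[5] = 22, a[6] = 11, a[7] = 23, a[8] = 4, a[9] = 7, a[10] = 11, a[11] = 8, a[12] = 19, a[13] = 7, a[14] = 26.
Since (a[13], a[14]) = (a[1], a[2]) = (7, 26) (two consecutive terms determine the rest), the sequence is eventually periodic: after a pre-period of length 1 it cycles with period 12.
For i ≥ 1, a[i] depends only on (i - 1) mod 12. (562 - 1) mod 12 = 9, so a[562] = a[10] = 11.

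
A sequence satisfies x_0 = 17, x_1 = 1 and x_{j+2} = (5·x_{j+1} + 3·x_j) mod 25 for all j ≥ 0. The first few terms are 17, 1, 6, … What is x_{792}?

17

x_0 = 17,  x_1 = 1,  x_2 = 6,  x_3 = 8,  x_4 = 8,  x_5 = 14,  x_6 = 19,  x_7 = 12,  x_8 = 17,  x_9 = 21,  x_{10} = 6,  x_{11} = 18,  x_{12} = 8,  x_{13} = 19,  x_{14} = 19,  x_{15} = 2,  x_{16} = 17,  x_{17} = 16,  x_{18} = 6,  x_{19} = 3,  x_{20} = 8,  x_{21} = 24,  x_{22} = 19,  x_{23} = 17,  x_{24} = 17,  x_{25} = 11,  x_{26} = 6,  x_{27} = 13,  x_{28} = 8,  x_{29} = 4,  x_{30} = 19,  x_{31} = 7,  x_{32} = 17,  x_{33} = 6,  x_{34} = 6,  x_{35} = 23,  x_{36} = 8,  x_{37} = 9,  x_{38} = 19,  x_{39} = 22,  x_{40} = 17,  x_{41} = 1.
Since (x_{40}, x_{41}) = (x_0, x_1) = (17, 1) (two consecutive terms determine the rest), the sequence is periodic with period 40.
So x_{792} = x_{0 + ((792-0) mod 40)} = x_{32} = 17.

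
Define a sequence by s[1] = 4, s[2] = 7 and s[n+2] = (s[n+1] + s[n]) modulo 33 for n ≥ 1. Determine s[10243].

Listing terms: s[1] = 4; s[2] = 7; s[3] = 11; s[4] = 18; s[5] = 29; s[6] = 14; s[7] = 10; s[8] = 24; s[9] = 1; s[10] = 25; s[11] = 26; s[12] = 18; s[13] = 11; s[14] = 29; s[15] = 7; s[16] = 3; s[17] = 10; s[18] = 13; s[19] = 23; s[20] = 3; s[21] = 26; s[22] = 29; s[23] = 22; s[24] = 18; s[25] = 7; s[26] = 25; s[27] = 32; s[28] = 24; s[29] = 23; s[30] = 14; s[31] = 4; s[32] = 18; s[33] = 22; s[34] = 7; s[35] = 29; s[36] = 3; s[37] = 32; s[38] = 2; s[39] = 1; s[40] = 3; s[41] = 4; s[42] = 7.
Since (s[41], s[42]) = (s[1], s[2]) = (4, 7) (two consecutive terms determine the rest), the sequence is periodic with period 40.
So s[10243] = s[1 + ((10243-1) mod 40)] = s[3] = 11.

11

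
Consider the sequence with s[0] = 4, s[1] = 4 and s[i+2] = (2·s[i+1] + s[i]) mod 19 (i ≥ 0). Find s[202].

We have s[0] = 4, s[1] = 4, s[2] = 12, s[3] = 9, s[4] = 11, s[5] = 12, s[6] = 16, s[7] = 6, s[8] = 9, s[9] = 5, s[10] = 0, s[11] = 5, s[12] = 10, s[13] = 6, s[14] = 3, s[15] = 12, s[16] = 8, s[17] = 9, s[18] = 7, s[19] = 4, s[20] = 15, s[21] = 15, s[22] = 7, s[23] = 10, s[24] = 8, s[25] = 7, s[26] = 3, s[27] = 13, s[28] = 10, s[29] = 14, s[30] = 0, s[31] = 14, s[32] = 9, s[33] = 13, s[34] = 16, s[35] = 7, s[36] = 11, s[37] = 10, s[38] = 12, s[39] = 15, s[40] = 4, s[41] = 4.
Since (s[40], s[41]) = (s[0], s[1]) = (4, 4) (two consecutive terms determine the rest), the sequence is periodic with period 40.
(202 - 0) mod 40 = 2, so s[202] = s[2] = 12.

12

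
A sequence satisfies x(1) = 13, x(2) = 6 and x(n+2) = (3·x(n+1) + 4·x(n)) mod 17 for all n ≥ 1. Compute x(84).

Listing terms: x(1) = 13, x(2) = 6, x(3) = 2, x(4) = 13, x(5) = 13, x(6) = 6.
Since (x(5), x(6)) = (x(1), x(2)) = (13, 6) (two consecutive terms determine the rest), the sequence is periodic with period 4.
So x(84) = x(1 + ((84-1) mod 4)) = x(4) = 13.

13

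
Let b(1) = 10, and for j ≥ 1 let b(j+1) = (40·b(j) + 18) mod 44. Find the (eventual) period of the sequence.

We have b(1) = 10; b(2) = 22; b(3) = 18; b(4) = 34; b(5) = 14; b(6) = 6; b(7) = 38; b(8) = 42; b(9) = 26; b(10) = 2; b(11) = 10.
Since b(11) = b(1) = 10, the sequence is periodic with period 10.

10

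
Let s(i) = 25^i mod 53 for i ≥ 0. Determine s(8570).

10

Computing terms: s(0) = 1, s(1) = 25, s(2) = 42, s(3) = 43, s(4) = 15, s(5) = 4, s(6) = 47, s(7) = 9, s(8) = 13, s(9) = 7, s(10) = 16, s(11) = 29, s(12) = 36, s(13) = 52, s(14) = 28, s(15) = 11, s(16) = 10, s(17) = 38, s(18) = 49, s(19) = 6, s(20) = 44, s(21) = 40, s(22) = 46, s(23) = 37, s(24) = 24, s(25) = 17, s(26) = 1.
Since s(26) = s(0) = 1, the sequence is periodic with period 26.
So s(8570) = s(0 + ((8570-0) mod 26)) = s(16) = 10.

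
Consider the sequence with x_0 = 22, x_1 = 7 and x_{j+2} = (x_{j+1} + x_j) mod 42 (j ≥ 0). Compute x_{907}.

x_0 = 22,  x_1 = 7,  x_2 = 29,  x_3 = 36,  x_4 = 23,  x_5 = 17,  x_6 = 40,  x_7 = 15,  x_8 = 13,  x_9 = 28,  x_{10} = 41,  x_{11} = 27,  x_{12} = 26,  x_{13} = 11,  x_{14} = 37,  x_{15} = 6,  x_{16} = 1,  x_{17} = 7,  x_{18} = 8,  x_{19} = 15,  x_{20} = 23,  x_{21} = 38,  x_{22} = 19,  x_{23} = 15,  x_{24} = 34,  x_{25} = 7,  x_{26} = 41,  x_{27} = 6,  x_{28} = 5,  x_{29} = 11,  x_{30} = 16,  x_{31} = 27,  x_{32} = 1,  x_{33} = 28,  x_{34} = 29,  x_{35} = 15,  x_{36} = 2,  x_{37} = 17,  x_{38} = 19,  x_{39} = 36,  x_{40} = 13,  x_{41} = 7,  x_{42} = 20,  x_{43} = 27,  x_{44} = 5,  x_{45} = 32,  x_{46} = 37,  x_{47} = 27,  x_{48} = 22,  x_{49} = 7.
Since (x_{48}, x_{49}) = (x_0, x_1) = (22, 7) (two consecutive terms determine the rest), the sequence is periodic with period 48.
So x_{907} = x_{0 + ((907-0) mod 48)} = x_{43} = 27.

27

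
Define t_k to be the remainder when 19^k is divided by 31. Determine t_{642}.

4

t_1 = 19; t_2 = 20; t_3 = 8; t_4 = 28; t_5 = 5; t_6 = 2; t_7 = 7; t_8 = 9; t_9 = 16; t_{10} = 25; t_{11} = 10; t_{12} = 4; t_{13} = 14; t_{14} = 18; t_{15} = 1; t_{16} = 19.
Since t_{16} = t_1 = 19, the sequence is periodic with period 15.
(642 - 1) mod 15 = 11, so t_{642} = t_{12} = 4.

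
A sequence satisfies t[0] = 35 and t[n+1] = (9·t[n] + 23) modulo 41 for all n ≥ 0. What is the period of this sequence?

4

Computing terms: t[0] = 35, t[1] = 10, t[2] = 31, t[3] = 15, t[4] = 35.
Since t[4] = t[0] = 35, the sequence is periodic with period 4.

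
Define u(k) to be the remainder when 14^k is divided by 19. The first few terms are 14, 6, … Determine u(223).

We have u(1) = 14; u(2) = 6; u(3) = 8; u(4) = 17; u(5) = 10; u(6) = 7; u(7) = 3; u(8) = 4; u(9) = 18; u(10) = 5; u(11) = 13; u(12) = 11; u(13) = 2; u(14) = 9; u(15) = 12; u(16) = 16; u(17) = 15; u(18) = 1; u(19) = 14.
Since u(19) = u(1) = 14, the sequence is periodic with period 18.
(223 - 1) mod 18 = 6, so u(223) = u(7) = 3.

3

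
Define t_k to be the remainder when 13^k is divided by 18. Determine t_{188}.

7

Computing terms: t_1 = 13; t_2 = 7; t_3 = 1; t_4 = 13.
The sequence repeats with period 3.
So t_{188} = t_{1 + ((188-1) mod 3)} = t_2 = 7.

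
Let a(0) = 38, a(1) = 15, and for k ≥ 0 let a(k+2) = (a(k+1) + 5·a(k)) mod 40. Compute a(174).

We have a(0) = 38, a(1) = 15, a(2) = 5, a(3) = 0, a(4) = 25, a(5) = 25, a(6) = 30, a(7) = 35, a(8) = 25, a(9) = 0, a(10) = 5, a(11) = 5, a(12) = 30, a(13) = 15, a(14) = 5.
Since (a(13), a(14)) = (a(1), a(2)) = (15, 5) (two consecutive terms determine the rest), the sequence is eventually periodic: after a pre-period of length 1 it cycles with period 12.
For k ≥ 1, a(k) depends only on (k - 1) mod 12. (174 - 1) mod 12 = 5, so a(174) = a(6) = 30.

30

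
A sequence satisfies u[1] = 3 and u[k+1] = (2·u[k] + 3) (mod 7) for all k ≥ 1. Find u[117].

0

u[1] = 3, u[2] = 2, u[3] = 0, u[4] = 3.
The sequence repeats with period 3.
So u[117] = u[1 + ((117-1) mod 3)] = u[3] = 0.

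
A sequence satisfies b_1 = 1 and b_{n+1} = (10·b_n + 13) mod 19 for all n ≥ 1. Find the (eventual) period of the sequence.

We have b_1 = 1,  b_2 = 4,  b_3 = 15,  b_4 = 11,  b_5 = 9,  b_6 = 8,  b_7 = 17,  b_8 = 12,  b_9 = 0,  b_{10} = 13,  b_{11} = 10,  b_{12} = 18,  b_{13} = 3,  b_{14} = 5,  b_{15} = 6,  b_{16} = 16,  b_{17} = 2,  b_{18} = 14,  b_{19} = 1.
The sequence repeats with period 18.

18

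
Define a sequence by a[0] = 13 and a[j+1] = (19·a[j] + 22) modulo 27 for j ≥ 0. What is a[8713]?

17

We have a[0] = 13; a[1] = 26; a[2] = 3; a[3] = 25; a[4] = 11; a[5] = 15; a[6] = 10; a[7] = 23; a[8] = 0; a[9] = 22; a[10] = 8; a[11] = 12; a[12] = 7; a[13] = 20; a[14] = 24; a[15] = 19; a[16] = 5; a[17] = 9; a[18] = 4; a[19] = 17; a[20] = 21; a[21] = 16; a[22] = 2; a[23] = 6; a[24] = 1; a[25] = 14; a[26] = 18; a[27] = 13.
Since a[27] = a[0] = 13, the sequence is periodic with period 27.
(8713 - 0) mod 27 = 19, so a[8713] = a[19] = 17.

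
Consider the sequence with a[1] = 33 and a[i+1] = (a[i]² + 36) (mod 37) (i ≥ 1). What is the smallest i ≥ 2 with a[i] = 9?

7

a[1] = 33, a[2] = 15, a[3] = 2, a[4] = 3, a[5] = 8, a[6] = 26, a[7] = 9, a[8] = 6, a[9] = 35, a[10] = 3.
Since a[10] = a[4] = 3, the sequence is eventually periodic: after a pre-period of length 3 it cycles with period 6.
The value 9 first appears (with i ≥ 2) at a[7].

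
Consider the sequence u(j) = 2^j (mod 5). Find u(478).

4

u(1) = 2,  u(2) = 4,  u(3) = 3,  u(4) = 1,  u(5) = 2.
Since u(5) = u(1) = 2, the sequence is periodic with period 4.
(478 - 1) mod 4 = 1, so u(478) = u(2) = 4.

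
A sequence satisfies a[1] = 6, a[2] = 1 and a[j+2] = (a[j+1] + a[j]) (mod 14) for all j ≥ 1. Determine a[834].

Computing terms: a[1] = 6, a[2] = 1, a[3] = 7, a[4] = 8, a[5] = 1, a[6] = 9, a[7] = 10, a[8] = 5, a[9] = 1, a[10] = 6, a[11] = 7, a[12] = 13, a[13] = 6, a[14] = 5, a[15] = 11, a[16] = 2, a[17] = 13, a[18] = 1, a[19] = 0, a[20] = 1, a[21] = 1, a[22] = 2, a[23] = 3, a[24] = 5, a[25] = 8, a[26] = 13, a[27] = 7, a[28] = 6, a[29] = 13, a[30] = 5, a[31] = 4, a[32] = 9, a[33] = 13, a[34] = 8, a[35] = 7, a[36] = 1, a[37] = 8, a[38] = 9, a[39] = 3, a[40] = 12, a[41] = 1, a[42] = 13, a[43] = 0, a[44] = 13, a[45] = 13, a[46] = 12, a[47] = 11, a[48] = 9, a[49] = 6, a[50] = 1.
The sequence repeats with period 48.
So a[834] = a[1 + ((834-1) mod 48)] = a[18] = 1.

1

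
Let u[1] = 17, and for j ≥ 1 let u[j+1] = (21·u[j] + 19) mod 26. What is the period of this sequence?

4

u[1] = 17, u[2] = 12, u[3] = 11, u[4] = 16, u[5] = 17.
Since u[5] = u[1] = 17, the sequence is periodic with period 4.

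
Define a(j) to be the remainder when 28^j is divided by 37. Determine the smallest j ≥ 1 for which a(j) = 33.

8

a(0) = 1, a(1) = 28, a(2) = 7, a(3) = 11, a(4) = 12, a(5) = 3, a(6) = 10, a(7) = 21, a(8) = 33, a(9) = 36, a(10) = 9, a(11) = 30, a(12) = 26, a(13) = 25, a(14) = 34, a(15) = 27, a(16) = 16, a(17) = 4, a(18) = 1.
The sequence repeats with period 18.
The value 33 first appears (with j ≥ 1) at a(8).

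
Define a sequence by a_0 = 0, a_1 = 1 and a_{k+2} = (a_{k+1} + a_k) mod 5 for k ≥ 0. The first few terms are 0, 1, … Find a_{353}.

3

We have a_0 = 0; a_1 = 1; a_2 = 1; a_3 = 2; a_4 = 3; a_5 = 0; a_6 = 3; a_7 = 3; a_8 = 1; a_9 = 4; a_{10} = 0; a_{11} = 4; a_{12} = 4; a_{13} = 3; a_{14} = 2; a_{15} = 0; a_{16} = 2; a_{17} = 2; a_{18} = 4; a_{19} = 1; a_{20} = 0; a_{21} = 1.
Since (a_{20}, a_{21}) = (a_0, a_1) = (0, 1) (two consecutive terms determine the rest), the sequence is periodic with period 20.
(353 - 0) mod 20 = 13, so a_{353} = a_{13} = 3.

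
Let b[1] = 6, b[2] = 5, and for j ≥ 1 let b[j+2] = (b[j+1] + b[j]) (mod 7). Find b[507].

We have b[1] = 6,  b[2] = 5,  b[3] = 4,  b[4] = 2,  b[5] = 6,  b[6] = 1,  b[7] = 0,  b[8] = 1,  b[9] = 1,  b[10] = 2,  b[11] = 3,  b[12] = 5,  b[13] = 1,  b[14] = 6,  b[15] = 0,  b[16] = 6,  b[17] = 6,  b[18] = 5.
Since (b[17], b[18]) = (b[1], b[2]) = (6, 5) (two consecutive terms determine the rest), the sequence is periodic with period 16.
So b[507] = b[1 + ((507-1) mod 16)] = b[11] = 3.

3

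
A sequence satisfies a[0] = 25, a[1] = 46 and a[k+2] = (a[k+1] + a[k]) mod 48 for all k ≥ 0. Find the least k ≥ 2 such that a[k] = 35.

20

We have a[0] = 25,  a[1] = 46,  a[2] = 23,  a[3] = 21,  a[4] = 44,  a[5] = 17,  a[6] = 13,  a[7] = 30,  a[8] = 43,  a[9] = 25,  a[10] = 20,  a[11] = 45,  a[12] = 17,  a[13] = 14,  a[14] = 31,  a[15] = 45,  a[16] = 28,  a[17] = 25,  a[18] = 5,  a[19] = 30,  a[20] = 35,  a[21] = 17,  a[22] = 4,  a[23] = 21,  a[24] = 25,  a[25] = 46.
Since (a[24], a[25]) = (a[0], a[1]) = (25, 46) (two consecutive terms determine the rest), the sequence is periodic with period 24.
The value 35 first appears (with k ≥ 2) at a[20].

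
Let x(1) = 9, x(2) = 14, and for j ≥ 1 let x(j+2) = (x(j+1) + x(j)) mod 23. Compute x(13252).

14

Computing terms: x(1) = 9, x(2) = 14, x(3) = 0, x(4) = 14, x(5) = 14, x(6) = 5, x(7) = 19, x(8) = 1, x(9) = 20, x(10) = 21, x(11) = 18, x(12) = 16, x(13) = 11, x(14) = 4, x(15) = 15, x(16) = 19, x(17) = 11, x(18) = 7, x(19) = 18, x(20) = 2, x(21) = 20, x(22) = 22, x(23) = 19, x(24) = 18, x(25) = 14, x(26) = 9, x(27) = 0, x(28) = 9, x(29) = 9, x(30) = 18, x(31) = 4, x(32) = 22, x(33) = 3, x(34) = 2, x(35) = 5, x(36) = 7, x(37) = 12, x(38) = 19, x(39) = 8, x(40) = 4, x(41) = 12, x(42) = 16, x(43) = 5, x(44) = 21, x(45) = 3, x(46) = 1, x(47) = 4, x(48) = 5, x(49) = 9, x(50) = 14.
The sequence repeats with period 48.
(13252 - 1) mod 48 = 3, so x(13252) = x(4) = 14.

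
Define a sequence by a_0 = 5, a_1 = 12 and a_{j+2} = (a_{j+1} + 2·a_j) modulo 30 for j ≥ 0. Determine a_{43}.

We have a_0 = 5; a_1 = 12; a_2 = 22; a_3 = 16; a_4 = 0; a_5 = 2; a_6 = 2; a_7 = 6; a_8 = 10; a_9 = 22; a_{10} = 12; a_{11} = 26; a_{12} = 20; a_{13} = 12; a_{14} = 22.
Since (a_{13}, a_{14}) = (a_1, a_2) = (12, 22) (two consecutive terms determine the rest), the sequence is eventually periodic: after a pre-period of length 1 it cycles with period 12.
For j ≥ 1, a_j depends only on (j - 1) mod 12. (43 - 1) mod 12 = 6, so a_{43} = a_7 = 6.

6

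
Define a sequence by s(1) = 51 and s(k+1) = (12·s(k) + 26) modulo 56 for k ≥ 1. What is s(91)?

2

Listing terms: s(1) = 51,  s(2) = 22,  s(3) = 10,  s(4) = 34,  s(5) = 42,  s(6) = 26,  s(7) = 2,  s(8) = 50,  s(9) = 10.
Since s(9) = s(3) = 10, the sequence is eventually periodic: after a pre-period of length 2 it cycles with period 6.
For k ≥ 3, s(k) depends only on (k - 3) mod 6. (91 - 3) mod 6 = 4, so s(91) = s(7) = 2.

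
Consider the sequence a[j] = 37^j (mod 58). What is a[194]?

We have a[0] = 1,  a[1] = 37,  a[2] = 35,  a[3] = 19,  a[4] = 7,  a[5] = 27,  a[6] = 13,  a[7] = 17,  a[8] = 49,  a[9] = 15,  a[10] = 33,  a[11] = 3,  a[12] = 53,  a[13] = 47,  a[14] = 57,  a[15] = 21,  a[16] = 23,  a[17] = 39,  a[18] = 51,  a[19] = 31,  a[20] = 45,  a[21] = 41,  a[22] = 9,  a[23] = 43,  a[24] = 25,  a[25] = 55,  a[26] = 5,  a[27] = 11,  a[28] = 1.
The sequence repeats with period 28.
So a[194] = a[0 + ((194-0) mod 28)] = a[26] = 5.

5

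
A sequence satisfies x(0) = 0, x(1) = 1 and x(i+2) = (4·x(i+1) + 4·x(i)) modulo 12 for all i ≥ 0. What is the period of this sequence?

8

Computing terms: x(0) = 0, x(1) = 1, x(2) = 4, x(3) = 8, x(4) = 0, x(5) = 8, x(6) = 8, x(7) = 4, x(8) = 0, x(9) = 4, x(10) = 4, x(11) = 8.
Since (x(10), x(11)) = (x(2), x(3)) = (4, 8) (two consecutive terms determine the rest), the sequence is eventually periodic: after a pre-period of length 2 it cycles with period 8.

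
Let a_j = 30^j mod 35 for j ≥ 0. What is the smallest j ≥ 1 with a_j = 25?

Listing terms: a_0 = 1,  a_1 = 30,  a_2 = 25,  a_3 = 15,  a_4 = 30.
Since a_4 = a_1 = 30, the sequence is eventually periodic: after a pre-period of length 1 it cycles with period 3.
The value 25 first appears (with j ≥ 1) at a_2.

2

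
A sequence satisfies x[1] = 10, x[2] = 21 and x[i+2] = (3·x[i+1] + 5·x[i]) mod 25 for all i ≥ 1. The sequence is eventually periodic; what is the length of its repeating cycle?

20

x[1] = 10,  x[2] = 21,  x[3] = 13,  x[4] = 19,  x[5] = 22,  x[6] = 11,  x[7] = 18,  x[8] = 9,  x[9] = 17,  x[10] = 21,  x[11] = 23,  x[12] = 24,  x[13] = 12,  x[14] = 6,  x[15] = 3,  x[16] = 14,  x[17] = 7,  x[18] = 16,  x[19] = 8,  x[20] = 4,  x[21] = 2,  x[22] = 1,  x[23] = 13,  x[24] = 19.
Since (x[23], x[24]) = (x[3], x[4]) = (13, 19) (two consecutive terms determine the rest), the sequence is eventually periodic: after a pre-period of length 2 it cycles with period 20.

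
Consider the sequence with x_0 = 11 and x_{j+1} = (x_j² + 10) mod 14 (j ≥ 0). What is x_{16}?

5

Listing terms: x_0 = 11,  x_1 = 5,  x_2 = 7,  x_3 = 3,  x_4 = 5.
Since x_4 = x_1 = 5, the sequence is eventually periodic: after a pre-period of length 1 it cycles with period 3.
For j ≥ 1, x_j depends only on (j - 1) mod 3. (16 - 1) mod 3 = 0, so x_{16} = x_1 = 5.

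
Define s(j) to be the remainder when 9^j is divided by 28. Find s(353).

We have s(1) = 9, s(2) = 25, s(3) = 1, s(4) = 9.
Since s(4) = s(1) = 9, the sequence is periodic with period 3.
So s(353) = s(1 + ((353-1) mod 3)) = s(2) = 25.

25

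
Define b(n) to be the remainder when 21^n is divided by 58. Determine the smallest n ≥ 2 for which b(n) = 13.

We have b(1) = 21, b(2) = 35, b(3) = 39, b(4) = 7, b(5) = 31, b(6) = 13, b(7) = 41, b(8) = 49, b(9) = 43, b(10) = 33, b(11) = 55, b(12) = 53, b(13) = 11, b(14) = 57, b(15) = 37, b(16) = 23, b(17) = 19, b(18) = 51, b(19) = 27, b(20) = 45, b(21) = 17, b(22) = 9, b(23) = 15, b(24) = 25, b(25) = 3, b(26) = 5, b(27) = 47, b(28) = 1, b(29) = 21.
The sequence repeats with period 28.
The value 13 first appears (with n ≥ 2) at b(6).

6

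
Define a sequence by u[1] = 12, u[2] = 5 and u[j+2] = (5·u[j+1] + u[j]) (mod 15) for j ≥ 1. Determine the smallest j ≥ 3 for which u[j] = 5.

We have u[1] = 12, u[2] = 5, u[3] = 7, u[4] = 10, u[5] = 12, u[6] = 10, u[7] = 2, u[8] = 5, u[9] = 12, u[10] = 5.
The sequence repeats with period 8.
The value 5 first appears (with j ≥ 3) at u[8].

8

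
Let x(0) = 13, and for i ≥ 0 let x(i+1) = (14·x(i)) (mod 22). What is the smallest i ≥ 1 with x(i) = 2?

5

x(0) = 13,  x(1) = 6,  x(2) = 18,  x(3) = 10,  x(4) = 8,  x(5) = 2,  x(6) = 6.
Since x(6) = x(1) = 6, the sequence is eventually periodic: after a pre-period of length 1 it cycles with period 5.
The value 2 first appears (with i ≥ 1) at x(5).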